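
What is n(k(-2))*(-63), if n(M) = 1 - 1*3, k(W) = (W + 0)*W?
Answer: 126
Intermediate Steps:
k(W) = W² (k(W) = W*W = W²)
n(M) = -2 (n(M) = 1 - 3 = -2)
n(k(-2))*(-63) = -2*(-63) = 126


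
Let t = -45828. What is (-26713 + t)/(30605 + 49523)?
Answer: -72541/80128 ≈ -0.90531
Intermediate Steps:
(-26713 + t)/(30605 + 49523) = (-26713 - 45828)/(30605 + 49523) = -72541/80128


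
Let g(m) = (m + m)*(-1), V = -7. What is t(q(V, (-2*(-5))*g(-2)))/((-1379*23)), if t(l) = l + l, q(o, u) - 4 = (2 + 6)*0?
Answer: -8/31717 ≈ -0.00025223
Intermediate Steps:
g(m) = -2*m (g(m) = (2*m)*(-1) = -2*m)
q(o, u) = 4 (q(o, u) = 4 + (2 + 6)*0 = 4 + 8*0 = 4 + 0 = 4)
t(l) = 2*l
t(q(V, (-2*(-5))*g(-2)))/((-1379*23)) = (2*4)/((-1379*23)) = 8/(-31717) = 8*(-1/31717) = -8/31717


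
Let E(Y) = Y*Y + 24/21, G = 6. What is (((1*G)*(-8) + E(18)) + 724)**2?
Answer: 49112064/49 ≈ 1.0023e+6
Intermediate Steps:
E(Y) = 8/7 + Y**2 (E(Y) = Y**2 + 24*(1/21) = Y**2 + 8/7 = 8/7 + Y**2)
(((1*G)*(-8) + E(18)) + 724)**2 = (((1*6)*(-8) + (8/7 + 18**2)) + 724)**2 = ((6*(-8) + (8/7 + 324)) + 724)**2 = ((-48 + 2276/7) + 724)**2 = (1940/7 + 724)**2 = (7008/7)**2 = 49112064/49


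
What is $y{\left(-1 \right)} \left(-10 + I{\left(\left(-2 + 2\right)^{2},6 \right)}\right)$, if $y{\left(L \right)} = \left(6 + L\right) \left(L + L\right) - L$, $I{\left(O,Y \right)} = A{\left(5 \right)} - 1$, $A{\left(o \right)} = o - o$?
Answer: $99$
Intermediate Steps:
$A{\left(o \right)} = 0$
$I{\left(O,Y \right)} = -1$ ($I{\left(O,Y \right)} = 0 - 1 = -1$)
$y{\left(L \right)} = - L + 2 L \left(6 + L\right)$ ($y{\left(L \right)} = \left(6 + L\right) 2 L - L = 2 L \left(6 + L\right) - L = - L + 2 L \left(6 + L\right)$)
$y{\left(-1 \right)} \left(-10 + I{\left(\left(-2 + 2\right)^{2},6 \right)}\right) = - (11 + 2 \left(-1\right)) \left(-10 - 1\right) = - (11 - 2) \left(-11\right) = \left(-1\right) 9 \left(-11\right) = \left(-9\right) \left(-11\right) = 99$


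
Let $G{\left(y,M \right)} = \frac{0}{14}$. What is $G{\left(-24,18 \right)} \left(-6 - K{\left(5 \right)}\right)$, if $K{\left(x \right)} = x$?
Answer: $0$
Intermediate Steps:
$G{\left(y,M \right)} = 0$ ($G{\left(y,M \right)} = 0 \cdot \frac{1}{14} = 0$)
$G{\left(-24,18 \right)} \left(-6 - K{\left(5 \right)}\right) = 0 \left(-6 - 5\right) = 0 \left(-11\right) = 0$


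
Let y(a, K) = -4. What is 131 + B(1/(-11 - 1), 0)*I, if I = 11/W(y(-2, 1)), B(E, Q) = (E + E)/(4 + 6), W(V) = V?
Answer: 31451/240 ≈ 131.05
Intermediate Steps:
B(E, Q) = E/5 (B(E, Q) = (2*E)/10 = (2*E)*(1/10) = E/5)
I = -11/4 (I = 11/(-4) = 11*(-1/4) = -11/4 ≈ -2.7500)
131 + B(1/(-11 - 1), 0)*I = 131 + (1/(5*(-11 - 1)))*(-11/4) = 131 + ((1/5)/(-12))*(-11/4) = 131 + ((1/5)*(-1/12))*(-11/4) = 131 - 1/60*(-11/4) = 131 + 11/240 = 31451/240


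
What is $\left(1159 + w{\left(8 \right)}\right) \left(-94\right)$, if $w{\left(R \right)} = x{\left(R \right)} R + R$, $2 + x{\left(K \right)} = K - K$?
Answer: $-108194$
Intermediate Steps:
$x{\left(K \right)} = -2$ ($x{\left(K \right)} = -2 + \left(K - K\right) = -2 + 0 = -2$)
$w{\left(R \right)} = - R$ ($w{\left(R \right)} = - 2 R + R = - R$)
$\left(1159 + w{\left(8 \right)}\right) \left(-94\right) = \left(1159 - 8\right) \left(-94\right) = 1151 \left(-94\right) = -108194$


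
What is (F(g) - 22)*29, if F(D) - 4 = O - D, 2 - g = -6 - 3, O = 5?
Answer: -696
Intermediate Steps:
g = 11 (g = 2 - (-6 - 3) = 2 - 1*(-9) = 2 + 9 = 11)
F(D) = 9 - D (F(D) = 4 + (5 - D) = 9 - D)
(F(g) - 22)*29 = ((9 - 1*11) - 22)*29 = ((9 - 11) - 22)*29 = (-2 - 22)*29 = -24*29 = -696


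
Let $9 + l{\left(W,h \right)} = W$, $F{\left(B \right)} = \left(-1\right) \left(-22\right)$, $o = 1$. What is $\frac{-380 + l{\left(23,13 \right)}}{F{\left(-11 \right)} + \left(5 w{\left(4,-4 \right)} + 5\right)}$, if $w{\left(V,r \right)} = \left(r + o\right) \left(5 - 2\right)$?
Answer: $\frac{61}{3} \approx 20.333$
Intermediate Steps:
$F{\left(B \right)} = 22$
$l{\left(W,h \right)} = -9 + W$
$w{\left(V,r \right)} = 3 + 3 r$ ($w{\left(V,r \right)} = \left(r + 1\right) \left(5 - 2\right) = \left(1 + r\right) 3 = 3 + 3 r$)
$\frac{-380 + l{\left(23,13 \right)}}{F{\left(-11 \right)} + \left(5 w{\left(4,-4 \right)} + 5\right)} = \frac{-380 + \left(-9 + 23\right)}{22 + \left(5 \left(3 + 3 \left(-4\right)\right) + 5\right)} = \frac{-380 + 14}{22 + \left(5 \left(3 - 12\right) + 5\right)} = - \frac{366}{22 + \left(5 \left(-9\right) + 5\right)} = - \frac{366}{22 + \left(-45 + 5\right)} = - \frac{366}{22 - 40} = - \frac{366}{-18} = \left(-366\right) \left(- \frac{1}{18}\right) = \frac{61}{3}$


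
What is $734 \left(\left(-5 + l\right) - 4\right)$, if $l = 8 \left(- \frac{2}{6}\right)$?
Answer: $- \frac{25690}{3} \approx -8563.3$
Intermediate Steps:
$l = - \frac{8}{3}$ ($l = 8 \left(\left(-2\right) \frac{1}{6}\right) = 8 \left(- \frac{1}{3}\right) = - \frac{8}{3} \approx -2.6667$)
$734 \left(\left(-5 + l\right) - 4\right) = 734 \left(\left(-5 - \frac{8}{3}\right) - 4\right) = 734 \left(- \frac{23}{3} - 4\right) = 734 \left(- \frac{35}{3}\right) = - \frac{25690}{3}$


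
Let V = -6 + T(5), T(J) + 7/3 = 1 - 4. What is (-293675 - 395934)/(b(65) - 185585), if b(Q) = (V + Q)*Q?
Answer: 2068827/546290 ≈ 3.7870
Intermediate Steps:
T(J) = -16/3 (T(J) = -7/3 + (1 - 4) = -7/3 - 3 = -16/3)
V = -34/3 (V = -6 - 16/3 = -34/3 ≈ -11.333)
b(Q) = Q*(-34/3 + Q) (b(Q) = (-34/3 + Q)*Q = Q*(-34/3 + Q))
(-293675 - 395934)/(b(65) - 185585) = (-293675 - 395934)/((⅓)*65*(-34 + 3*65) - 185585) = -689609/((⅓)*65*(-34 + 195) - 185585) = -689609/((⅓)*65*161 - 185585) = -689609/(10465/3 - 185585) = -689609/(-546290/3) = -689609*(-3/546290) = 2068827/546290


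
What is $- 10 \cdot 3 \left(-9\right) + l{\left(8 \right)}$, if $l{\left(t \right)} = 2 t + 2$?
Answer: $288$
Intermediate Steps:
$l{\left(t \right)} = 2 + 2 t$
$- 10 \cdot 3 \left(-9\right) + l{\left(8 \right)} = - 10 \cdot 3 \left(-9\right) + \left(2 + 2 \cdot 8\right) = \left(-10\right) \left(-27\right) + \left(2 + 16\right) = 270 + 18 = 288$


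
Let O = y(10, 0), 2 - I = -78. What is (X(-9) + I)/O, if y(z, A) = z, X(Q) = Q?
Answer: 71/10 ≈ 7.1000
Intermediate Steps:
I = 80 (I = 2 - 1*(-78) = 2 + 78 = 80)
O = 10
(X(-9) + I)/O = (-9 + 80)/10 = (⅒)*71 = 71/10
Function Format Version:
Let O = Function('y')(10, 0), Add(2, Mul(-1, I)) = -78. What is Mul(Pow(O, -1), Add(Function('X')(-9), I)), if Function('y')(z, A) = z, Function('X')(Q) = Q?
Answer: Rational(71, 10) ≈ 7.1000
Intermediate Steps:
I = 80 (I = Add(2, Mul(-1, -78)) = Add(2, 78) = 80)
O = 10
Mul(Pow(O, -1), Add(Function('X')(-9), I)) = Mul(Pow(10, -1), Add(-9, 80)) = Mul(Rational(1, 10), 71) = Rational(71, 10)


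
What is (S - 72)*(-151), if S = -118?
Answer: 28690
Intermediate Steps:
(S - 72)*(-151) = (-118 - 72)*(-151) = -190*(-151) = 28690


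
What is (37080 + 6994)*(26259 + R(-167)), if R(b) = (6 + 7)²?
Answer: 1164787672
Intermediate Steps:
R(b) = 169 (R(b) = 13² = 169)
(37080 + 6994)*(26259 + R(-167)) = (37080 + 6994)*(26259 + 169) = 44074*26428 = 1164787672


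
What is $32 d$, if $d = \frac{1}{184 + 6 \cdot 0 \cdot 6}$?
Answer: $\frac{4}{23} \approx 0.17391$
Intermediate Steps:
$d = \frac{1}{184}$ ($d = \frac{1}{184 + 0 \cdot 6} = \frac{1}{184 + 0} = \frac{1}{184} \approx 0.0054348$)
$32 d = 32 \cdot \frac{1}{184} = \frac{4}{23}$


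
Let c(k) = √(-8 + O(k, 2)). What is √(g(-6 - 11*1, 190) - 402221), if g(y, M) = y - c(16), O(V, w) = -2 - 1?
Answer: √(-402238 - I*√11) ≈ 0.003 - 634.22*I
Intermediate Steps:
O(V, w) = -3
c(k) = I*√11 (c(k) = √(-8 - 3) = √(-11) = I*√11)
g(y, M) = y - I*√11
√(g(-6 - 11*1, 190) - 402221) = √(((-6 - 11*1) - I*√11) - 402221) = √(((-6 - 11) - I*√11) - 402221) = √((-17 - I*√11) - 402221) = √(-402238 - I*√11)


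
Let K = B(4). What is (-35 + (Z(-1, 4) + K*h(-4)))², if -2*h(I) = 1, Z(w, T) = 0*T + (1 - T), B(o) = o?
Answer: 1600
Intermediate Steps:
K = 4
Z(w, T) = 1 - T (Z(w, T) = 0 + (1 - T) = 1 - T)
h(I) = -½ (h(I) = -½*1 = -½)
(-35 + (Z(-1, 4) + K*h(-4)))² = (-35 + ((1 - 1*4) + 4*(-½)))² = (-35 + ((1 - 4) - 2))² = (-35 + (-3 - 2))² = (-35 - 5)² = (-40)² = 1600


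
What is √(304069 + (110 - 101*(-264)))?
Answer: √330843 ≈ 575.19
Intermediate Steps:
√(304069 + (110 - 101*(-264))) = √(304069 + (110 + 26664)) = √(304069 + 26774) = √330843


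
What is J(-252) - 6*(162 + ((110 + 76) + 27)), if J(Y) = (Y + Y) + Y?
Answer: -3006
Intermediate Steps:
J(Y) = 3*Y (J(Y) = 2*Y + Y = 3*Y)
J(-252) - 6*(162 + ((110 + 76) + 27)) = 3*(-252) - 6*(162 + ((110 + 76) + 27)) = -756 - 6*(162 + (186 + 27)) = -756 - 6*(162 + 213) = -756 - 6*375 = -756 - 2250 = -3006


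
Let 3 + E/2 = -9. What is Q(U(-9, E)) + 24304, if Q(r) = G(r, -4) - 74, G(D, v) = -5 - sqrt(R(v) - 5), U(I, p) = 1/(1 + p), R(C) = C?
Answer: 24225 - 3*I ≈ 24225.0 - 3.0*I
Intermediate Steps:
E = -24 (E = -6 + 2*(-9) = -6 - 18 = -24)
G(D, v) = -5 - sqrt(-5 + v) (G(D, v) = -5 - sqrt(v - 5) = -5 - sqrt(-5 + v))
Q(r) = -79 - 3*I (Q(r) = (-5 - sqrt(-5 - 4)) - 74 = (-5 - sqrt(-9)) - 74 = (-5 - 3*I) - 74 = -79 - 3*I)
Q(U(-9, E)) + 24304 = (-79 - 3*I) + 24304 = 24225 - 3*I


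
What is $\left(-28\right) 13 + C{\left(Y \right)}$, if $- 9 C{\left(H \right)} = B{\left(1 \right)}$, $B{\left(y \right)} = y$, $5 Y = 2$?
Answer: $- \frac{3277}{9} \approx -364.11$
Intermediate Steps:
$Y = \frac{2}{5}$ ($Y = \frac{1}{5} \cdot 2 = \frac{2}{5} \approx 0.4$)
$C{\left(H \right)} = - \frac{1}{9}$ ($C{\left(H \right)} = \left(- \frac{1}{9}\right) 1 = - \frac{1}{9}$)
$\left(-28\right) 13 + C{\left(Y \right)} = \left(-28\right) 13 - \frac{1}{9} = -364 - \frac{1}{9} = - \frac{3277}{9}$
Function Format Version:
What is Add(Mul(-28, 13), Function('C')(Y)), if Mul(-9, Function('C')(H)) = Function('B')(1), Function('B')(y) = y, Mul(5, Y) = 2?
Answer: Rational(-3277, 9) ≈ -364.11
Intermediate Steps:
Y = Rational(2, 5) (Y = Mul(Rational(1, 5), 2) = Rational(2, 5) ≈ 0.40000)
Function('C')(H) = Rational(-1, 9) (Function('C')(H) = Mul(Rational(-1, 9), 1) = Rational(-1, 9))
Add(Mul(-28, 13), Function('C')(Y)) = Add(Mul(-28, 13), Rational(-1, 9)) = Add(-364, Rational(-1, 9)) = Rational(-3277, 9)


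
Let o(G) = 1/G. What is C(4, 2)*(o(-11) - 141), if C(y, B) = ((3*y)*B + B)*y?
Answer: -161408/11 ≈ -14673.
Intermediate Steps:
o(G) = 1/G
C(y, B) = y*(B + 3*B*y) (C(y, B) = (3*B*y + B)*y = (B + 3*B*y)*y = y*(B + 3*B*y))
C(4, 2)*(o(-11) - 141) = (2*4*(1 + 3*4))*(1/(-11) - 141) = (2*4*(1 + 12))*(-1/11 - 141) = (2*4*13)*(-1552/11) = 104*(-1552/11) = -161408/11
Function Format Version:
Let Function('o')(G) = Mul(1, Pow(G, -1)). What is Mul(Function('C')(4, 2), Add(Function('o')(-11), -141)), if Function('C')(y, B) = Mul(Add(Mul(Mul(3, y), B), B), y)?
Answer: Rational(-161408, 11) ≈ -14673.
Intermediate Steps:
Function('o')(G) = Pow(G, -1)
Function('C')(y, B) = Mul(y, Add(B, Mul(3, B, y))) (Function('C')(y, B) = Mul(Add(Mul(3, B, y), B), y) = Mul(Add(B, Mul(3, B, y)), y) = Mul(y, Add(B, Mul(3, B, y))))
Mul(Function('C')(4, 2), Add(Function('o')(-11), -141)) = Mul(Mul(2, 4, Add(1, Mul(3, 4))), Add(Pow(-11, -1), -141)) = Mul(Mul(2, 4, Add(1, 12)), Add(Rational(-1, 11), -141)) = Mul(Mul(2, 4, 13), Rational(-1552, 11)) = Mul(104, Rational(-1552, 11)) = Rational(-161408, 11)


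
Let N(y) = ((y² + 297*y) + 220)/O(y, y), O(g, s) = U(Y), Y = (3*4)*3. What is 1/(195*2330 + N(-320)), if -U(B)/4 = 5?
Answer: 1/453971 ≈ 2.2028e-6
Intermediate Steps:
Y = 36 (Y = 12*3 = 36)
U(B) = -20 (U(B) = -4*5 = -20)
O(g, s) = -20
N(y) = -11 - 297*y/20 - y²/20 (N(y) = ((y² + 297*y) + 220)/(-20) = (220 + y² + 297*y)*(-1/20) = -11 - 297*y/20 - y²/20)
1/(195*2330 + N(-320)) = 1/(195*2330 + (-11 - 297/20*(-320) - 1/20*(-320)²)) = 1/(454350 + (-11 + 4752 - 1/20*102400)) = 1/(454350 + (-11 + 4752 - 5120)) = 1/(454350 - 379) = 1/453971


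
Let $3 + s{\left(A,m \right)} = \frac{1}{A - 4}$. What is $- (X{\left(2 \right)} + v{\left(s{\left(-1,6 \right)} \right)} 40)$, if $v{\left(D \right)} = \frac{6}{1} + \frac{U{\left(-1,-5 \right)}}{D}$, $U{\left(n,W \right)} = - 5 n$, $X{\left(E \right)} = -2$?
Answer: $- \frac{351}{2} \approx -175.5$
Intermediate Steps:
$s{\left(A,m \right)} = -3 + \frac{1}{-4 + A}$ ($s{\left(A,m \right)} = -3 + \frac{1}{A - 4} = -3 + \frac{1}{-4 + A}$)
$v{\left(D \right)} = 6 + \frac{5}{D}$ ($v{\left(D \right)} = \frac{6}{1} + \frac{\left(-5\right) \left(-1\right)}{D} = 6 \cdot 1 + \frac{5}{D} = 6 + \frac{5}{D}$)
$- (X{\left(2 \right)} + v{\left(s{\left(-1,6 \right)} \right)} 40) = - (-2 + \left(6 + \frac{5}{\frac{1}{-4 - 1} \left(13 - -3\right)}\right) 40) = - (-2 + \left(6 + \frac{5}{\frac{1}{-5} \left(13 + 3\right)}\right) 40) = - (-2 + \left(6 + \frac{5}{\left(- \frac{1}{5}\right) 16}\right) 40) = - (-2 + \left(6 + \frac{5}{- \frac{16}{5}}\right) 40) = - (-2 + \left(6 + 5 \left(- \frac{5}{16}\right)\right) 40) = - (-2 + \left(6 - \frac{25}{16}\right) 40) = - (-2 + \frac{71}{16} \cdot 40) = - (-2 + \frac{355}{2}) = \left(-1\right) \frac{351}{2} = - \frac{351}{2}$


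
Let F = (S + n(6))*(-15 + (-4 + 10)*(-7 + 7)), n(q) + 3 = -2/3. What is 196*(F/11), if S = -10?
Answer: 40180/11 ≈ 3652.7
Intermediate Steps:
n(q) = -11/3 (n(q) = -3 - 2/3 = -3 - 2*⅓ = -3 - ⅔ = -11/3)
F = 205 (F = (-10 - 11/3)*(-15 + (-4 + 10)*(-7 + 7)) = -41*(-15 + 6*0)/3 = -41*(-15 + 0)/3 = -41/3*(-15) = 205)
196*(F/11) = 196*(205/11) = 40180/11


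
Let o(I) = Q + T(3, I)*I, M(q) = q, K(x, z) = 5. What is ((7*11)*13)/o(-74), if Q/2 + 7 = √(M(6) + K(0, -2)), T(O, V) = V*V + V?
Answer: -18189171/7264075300 - 91*√11/7264075300 ≈ -0.0025040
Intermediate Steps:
T(O, V) = V + V² (T(O, V) = V² + V = V + V²)
Q = -14 + 2*√11 (Q = -14 + 2*√(6 + 5) = -14 + 2*√11 ≈ -7.3668)
o(I) = -14 + 2*√11 + I²*(1 + I) (o(I) = (-14 + 2*√11) + (I*(1 + I))*I = (-14 + 2*√11) + I²*(1 + I) = -14 + 2*√11 + I²*(1 + I))
((7*11)*13)/o(-74) = ((7*11)*13)/(-14 + 2*√11 + (-74)²*(1 - 74)) = (77*13)/(-14 + 2*√11 + 5476*(-73)) = 1001/(-14 + 2*√11 - 399748) = 1001/(-399762 + 2*√11)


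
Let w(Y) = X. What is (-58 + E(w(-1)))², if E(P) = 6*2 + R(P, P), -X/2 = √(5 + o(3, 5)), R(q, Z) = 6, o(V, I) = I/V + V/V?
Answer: 1600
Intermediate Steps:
o(V, I) = 1 + I/V (o(V, I) = I/V + 1 = 1 + I/V)
X = -2*√69/3 (X = -2*√(5 + (5 + 3)/3) = -2*√(5 + (⅓)*8) = -2*√(5 + 8/3) = -2*√69/3 ≈ -5.5378)
w(Y) = -2*√69/3
E(P) = 18 (E(P) = 6*2 + 6 = 12 + 6 = 18)
(-58 + E(w(-1)))² = (-58 + 18)² = (-40)² = 1600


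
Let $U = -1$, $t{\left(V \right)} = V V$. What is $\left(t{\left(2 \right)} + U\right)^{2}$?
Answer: $9$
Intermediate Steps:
$t{\left(V \right)} = V^{2}$
$\left(t{\left(2 \right)} + U\right)^{2} = \left(2^{2} - 1\right)^{2} = \left(4 - 1\right)^{2} = 3^{2} = 9$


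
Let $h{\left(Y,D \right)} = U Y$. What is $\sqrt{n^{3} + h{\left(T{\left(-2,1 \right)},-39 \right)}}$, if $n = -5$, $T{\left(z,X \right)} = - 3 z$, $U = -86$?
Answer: $i \sqrt{641} \approx 25.318 i$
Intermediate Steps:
$h{\left(Y,D \right)} = - 86 Y$
$\sqrt{n^{3} + h{\left(T{\left(-2,1 \right)},-39 \right)}} = \sqrt{\left(-5\right)^{3} - 86 \left(\left(-3\right) \left(-2\right)\right)} = \sqrt{-125 - 516} = \sqrt{-641} = i \sqrt{641}$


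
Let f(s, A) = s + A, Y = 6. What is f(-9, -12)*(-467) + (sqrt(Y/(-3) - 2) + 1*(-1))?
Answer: 9806 + 2*I ≈ 9806.0 + 2.0*I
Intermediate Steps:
f(s, A) = A + s
f(-9, -12)*(-467) + (sqrt(Y/(-3) - 2) + 1*(-1)) = (-12 - 9)*(-467) + (sqrt(6/(-3) - 2) + 1*(-1)) = -21*(-467) + (sqrt(6*(-1/3) - 2) - 1) = 9807 + (sqrt(-2 - 2) - 1) = 9807 + (sqrt(-4) - 1) = 9807 + (2*I - 1) = 9807 + (-1 + 2*I) = 9806 + 2*I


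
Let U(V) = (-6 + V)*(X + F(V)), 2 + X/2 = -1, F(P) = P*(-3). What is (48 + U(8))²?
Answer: 144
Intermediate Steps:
F(P) = -3*P
X = -6 (X = -4 + 2*(-1) = -4 - 2 = -6)
U(V) = (-6 + V)*(-6 - 3*V)
(48 + U(8))² = (48 + (36 - 3*8² + 12*8))² = (48 + (36 - 3*64 + 96))² = (48 + (36 - 192 + 96))² = (48 - 60)² = (-12)² = 144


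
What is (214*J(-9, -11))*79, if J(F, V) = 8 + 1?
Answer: 152154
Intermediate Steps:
J(F, V) = 9
(214*J(-9, -11))*79 = (214*9)*79 = 1926*79 = 152154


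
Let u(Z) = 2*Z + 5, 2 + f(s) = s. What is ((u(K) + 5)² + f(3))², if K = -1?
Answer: 4225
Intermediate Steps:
f(s) = -2 + s
u(Z) = 5 + 2*Z
((u(K) + 5)² + f(3))² = (((5 + 2*(-1)) + 5)² + (-2 + 3))² = (((5 - 2) + 5)² + 1)² = ((3 + 5)² + 1)² = (8² + 1)² = (64 + 1)² = 65² = 4225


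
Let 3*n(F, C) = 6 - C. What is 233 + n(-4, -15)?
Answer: 240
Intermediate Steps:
n(F, C) = 2 - C/3 (n(F, C) = (6 - C)/3 = 2 - C/3)
233 + n(-4, -15) = 233 + (2 - ⅓*(-15)) = 233 + (2 + 5) = 233 + 7 = 240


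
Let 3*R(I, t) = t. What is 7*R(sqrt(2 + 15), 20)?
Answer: 140/3 ≈ 46.667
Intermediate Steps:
R(I, t) = t/3
7*R(sqrt(2 + 15), 20) = 7*((1/3)*20) = 7*(20/3) = 140/3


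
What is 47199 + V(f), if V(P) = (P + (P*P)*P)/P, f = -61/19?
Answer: 17042921/361 ≈ 47210.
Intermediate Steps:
f = -61/19 (f = -61*1/19 = -61/19 ≈ -3.2105)
V(P) = (P + P**3)/P (V(P) = (P + P**2*P)/P = (P + P**3)/P)
47199 + V(f) = 47199 + (1 + (-61/19)**2) = 47199 + (1 + 3721/361) = 47199 + 4082/361 = 17042921/361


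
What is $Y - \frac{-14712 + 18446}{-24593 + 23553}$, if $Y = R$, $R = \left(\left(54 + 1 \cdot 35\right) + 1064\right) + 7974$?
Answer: $\frac{4747907}{520} \approx 9130.6$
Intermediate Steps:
$R = 9127$ ($R = \left(\left(54 + 35\right) + 1064\right) + 7974 = \left(89 + 1064\right) + 7974 = 1153 + 7974 = 9127$)
$Y = 9127$
$Y - \frac{-14712 + 18446}{-24593 + 23553} = 9127 - \frac{-14712 + 18446}{-24593 + 23553} = 9127 - \frac{3734}{-1040} = 9127 - 3734 \left(- \frac{1}{1040}\right) = 9127 - - \frac{1867}{520} = 9127 + \frac{1867}{520} = \frac{4747907}{520}$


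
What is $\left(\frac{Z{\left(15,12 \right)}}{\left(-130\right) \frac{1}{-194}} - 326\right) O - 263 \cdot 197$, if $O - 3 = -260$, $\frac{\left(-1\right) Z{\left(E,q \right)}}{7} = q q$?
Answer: $\frac{27206547}{65} \approx 4.1856 \cdot 10^{5}$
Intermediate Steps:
$Z{\left(E,q \right)} = - 7 q^{2}$ ($Z{\left(E,q \right)} = - 7 q q = - 7 q^{2}$)
$O = -257$ ($O = 3 - 260 = -257$)
$\left(\frac{Z{\left(15,12 \right)}}{\left(-130\right) \frac{1}{-194}} - 326\right) O - 263 \cdot 197 = \left(\frac{\left(-7\right) 12^{2}}{\left(-130\right) \frac{1}{-194}} - 326\right) \left(-257\right) - 263 \cdot 197 = \left(\frac{\left(-7\right) 144}{\left(-130\right) \left(- \frac{1}{194}\right)} - 326\right) \left(-257\right) - 51811 = \left(- \frac{1008}{\frac{65}{97}} - 326\right) \left(-257\right) - 51811 = \left(\left(-1008\right) \frac{97}{65} - 326\right) \left(-257\right) - 51811 = \left(- \frac{97776}{65} - 326\right) \left(-257\right) - 51811 = \left(- \frac{118966}{65}\right) \left(-257\right) - 51811 = \frac{30574262}{65} - 51811 = \frac{27206547}{65}$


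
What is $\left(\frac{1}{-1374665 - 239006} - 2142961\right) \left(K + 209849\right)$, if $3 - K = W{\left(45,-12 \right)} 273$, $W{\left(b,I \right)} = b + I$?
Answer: $- \frac{694521926645118376}{1613671} \approx -4.304 \cdot 10^{11}$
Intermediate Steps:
$W{\left(b,I \right)} = I + b$
$K = -9006$ ($K = 3 - \left(-12 + 45\right) 273 = 3 - 33 \cdot 273 = 3 - 9009 = -9006$)
$\left(\frac{1}{-1374665 - 239006} - 2142961\right) \left(K + 209849\right) = \left(\frac{1}{-1374665 - 239006} - 2142961\right) \left(-9006 + 209849\right) = \left(\frac{1}{-1613671} - 2142961\right) 200843 = \left(- \frac{1}{1613671} - 2142961\right) 200843 = \left(- \frac{3458034019832}{1613671}\right) 200843 = - \frac{694521926645118376}{1613671}$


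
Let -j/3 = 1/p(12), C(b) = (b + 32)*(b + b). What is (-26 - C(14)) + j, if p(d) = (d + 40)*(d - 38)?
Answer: -1776525/1352 ≈ -1314.0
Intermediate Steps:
C(b) = 2*b*(32 + b) (C(b) = (32 + b)*(2*b) = 2*b*(32 + b))
p(d) = (-38 + d)*(40 + d) (p(d) = (40 + d)*(-38 + d) = (-38 + d)*(40 + d))
j = 3/1352 (j = -3/(-1520 + 12² + 2*12) = -3/(-1520 + 144 + 24) = -3/(-1352) = -3*(-1/1352) = 3/1352 ≈ 0.0022189)
(-26 - C(14)) + j = (-26 - 2*14*(32 + 14)) + 3/1352 = (-26 - 2*14*46) + 3/1352 = (-26 - 1*1288) + 3/1352 = (-26 - 1288) + 3/1352 = -1314 + 3/1352 = -1776525/1352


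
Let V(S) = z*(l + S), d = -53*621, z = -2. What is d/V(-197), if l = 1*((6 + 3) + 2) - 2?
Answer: -32913/376 ≈ -87.535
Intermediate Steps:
l = 9 (l = 1*(9 + 2) - 2 = 1*11 - 2 = 11 - 2 = 9)
d = -32913
V(S) = -18 - 2*S (V(S) = -2*(9 + S) = -18 - 2*S)
d/V(-197) = -32913/(-18 - 2*(-197)) = -32913/(-18 + 394) = -32913/376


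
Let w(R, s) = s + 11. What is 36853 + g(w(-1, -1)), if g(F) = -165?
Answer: 36688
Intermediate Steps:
w(R, s) = 11 + s
36853 + g(w(-1, -1)) = 36853 - 165 = 36688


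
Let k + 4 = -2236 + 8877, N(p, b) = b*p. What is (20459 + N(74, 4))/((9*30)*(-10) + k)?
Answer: 20755/3937 ≈ 5.2718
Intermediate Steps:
k = 6637 (k = -4 + (-2236 + 8877) = -4 + 6641 = 6637)
(20459 + N(74, 4))/((9*30)*(-10) + k) = (20459 + 4*74)/((9*30)*(-10) + 6637) = (20459 + 296)/(270*(-10) + 6637) = 20755/(-2700 + 6637) = 20755/3937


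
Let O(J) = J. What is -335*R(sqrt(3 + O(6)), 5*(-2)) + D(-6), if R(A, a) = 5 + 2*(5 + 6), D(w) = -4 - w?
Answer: -9043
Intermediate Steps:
R(A, a) = 27 (R(A, a) = 5 + 2*11 = 5 + 22 = 27)
-335*R(sqrt(3 + O(6)), 5*(-2)) + D(-6) = -335*27 + (-4 - 1*(-6)) = -9045 + (-4 + 6) = -9045 + 2 = -9043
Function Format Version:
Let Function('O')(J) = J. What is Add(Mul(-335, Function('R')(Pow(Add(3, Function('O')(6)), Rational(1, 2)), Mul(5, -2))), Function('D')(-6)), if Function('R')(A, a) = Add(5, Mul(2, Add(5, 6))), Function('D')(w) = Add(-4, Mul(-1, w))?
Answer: -9043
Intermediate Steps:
Function('R')(A, a) = 27 (Function('R')(A, a) = Add(5, Mul(2, 11)) = Add(5, 22) = 27)
Add(Mul(-335, Function('R')(Pow(Add(3, Function('O')(6)), Rational(1, 2)), Mul(5, -2))), Function('D')(-6)) = Add(Mul(-335, 27), Add(-4, Mul(-1, -6))) = Add(-9045, Add(-4, 6)) = Add(-9045, 2) = -9043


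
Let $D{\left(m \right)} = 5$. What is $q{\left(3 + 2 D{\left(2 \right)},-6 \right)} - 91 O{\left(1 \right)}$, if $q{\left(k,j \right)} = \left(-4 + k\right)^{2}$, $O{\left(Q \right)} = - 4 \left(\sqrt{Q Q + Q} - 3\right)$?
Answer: $-1011 + 364 \sqrt{2} \approx -496.23$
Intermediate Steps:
$O{\left(Q \right)} = 12 - 4 \sqrt{Q + Q^{2}}$ ($O{\left(Q \right)} = - 4 \left(\sqrt{Q^{2} + Q} - 3\right) = - 4 \left(\sqrt{Q + Q^{2}} - 3\right) = - 4 \left(-3 + \sqrt{Q + Q^{2}}\right) = 12 - 4 \sqrt{Q + Q^{2}}$)
$q{\left(3 + 2 D{\left(2 \right)},-6 \right)} - 91 O{\left(1 \right)} = \left(-4 + \left(3 + 2 \cdot 5\right)\right)^{2} - 91 \left(12 - 4 \sqrt{1 \left(1 + 1\right)}\right) = \left(-4 + \left(3 + 10\right)\right)^{2} - 91 \left(12 - 4 \sqrt{1 \cdot 2}\right) = \left(-4 + 13\right)^{2} - 91 \left(12 - 4 \sqrt{2}\right) = 9^{2} - \left(1092 - 364 \sqrt{2}\right) = 81 - \left(1092 - 364 \sqrt{2}\right) = -1011 + 364 \sqrt{2}$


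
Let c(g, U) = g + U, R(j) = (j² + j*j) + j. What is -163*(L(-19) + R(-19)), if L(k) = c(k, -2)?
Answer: -111166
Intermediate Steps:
R(j) = j + 2*j² (R(j) = (j² + j²) + j = 2*j² + j = j + 2*j²)
c(g, U) = U + g
L(k) = -2 + k
-163*(L(-19) + R(-19)) = -163*((-2 - 19) - 19*(1 + 2*(-19))) = -163*(-21 - 19*(1 - 38)) = -163*(-21 - 19*(-37)) = -163*(-21 + 703) = -163*682 = -111166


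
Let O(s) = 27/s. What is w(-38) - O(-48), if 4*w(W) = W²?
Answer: 5785/16 ≈ 361.56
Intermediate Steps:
w(W) = W²/4
w(-38) - O(-48) = (¼)*(-38)² - 27/(-48) = (¼)*1444 - 27*(-1)/48 = 361 - 1*(-9/16) = 361 + 9/16 = 5785/16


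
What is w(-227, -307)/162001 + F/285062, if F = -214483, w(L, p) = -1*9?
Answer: -34749026041/46180329062 ≈ -0.75246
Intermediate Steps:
w(L, p) = -9
w(-227, -307)/162001 + F/285062 = -9/162001 - 214483/285062 = -34749026041/46180329062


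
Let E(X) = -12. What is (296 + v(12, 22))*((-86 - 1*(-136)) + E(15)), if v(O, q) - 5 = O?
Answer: 11894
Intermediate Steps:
v(O, q) = 5 + O
(296 + v(12, 22))*((-86 - 1*(-136)) + E(15)) = (296 + (5 + 12))*((-86 - 1*(-136)) - 12) = (296 + 17)*((-86 + 136) - 12) = 313*(50 - 12) = 313*38 = 11894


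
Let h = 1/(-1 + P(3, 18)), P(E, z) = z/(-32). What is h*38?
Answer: -608/25 ≈ -24.320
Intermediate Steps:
P(E, z) = -z/32 (P(E, z) = z*(-1/32) = -z/32)
h = -16/25 (h = 1/(-1 - 1/32*18) = 1/(-1 - 9/16) = 1/(-25/16) = -16/25 ≈ -0.64000)
h*38 = -16/25*38 = -608/25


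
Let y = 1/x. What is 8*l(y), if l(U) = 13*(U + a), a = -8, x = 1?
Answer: -728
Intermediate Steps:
y = 1 (y = 1/1 = 1)
l(U) = -104 + 13*U (l(U) = 13*(U - 8) = 13*(-8 + U) = -104 + 13*U)
8*l(y) = 8*(-104 + 13*1) = 8*(-104 + 13) = 8*(-91) = -728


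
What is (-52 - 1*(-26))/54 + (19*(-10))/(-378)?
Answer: 4/189 ≈ 0.021164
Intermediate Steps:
(-52 - 1*(-26))/54 + (19*(-10))/(-378) = (-52 + 26)*(1/54) - 190*(-1/378) = -26*1/54 + 95/189 = -13/27 + 95/189 = 4/189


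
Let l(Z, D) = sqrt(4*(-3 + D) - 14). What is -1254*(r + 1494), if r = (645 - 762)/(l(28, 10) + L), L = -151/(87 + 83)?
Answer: -64684092024/34709 + 385468200*sqrt(14)/34709 ≈ -1.8221e+6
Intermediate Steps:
L = -151/170 ≈ -0.88824
l(Z, D) = sqrt(-26 + 4*D) (l(Z, D) = sqrt((-12 + 4*D) - 14) = sqrt(-26 + 4*D))
r = -117/(-151/170 + sqrt(14)) (r = (645 - 762)/(sqrt(-26 + 4*10) - 151/170) = -117/(sqrt(-26 + 40) - 151/170) = -117/(sqrt(14) - 151/170) = -117/(-151/170 + sqrt(14)) ≈ -41.003)
-1254*(r + 1494) = -1254*((-3003390/381799 - 3381300*sqrt(14)/381799) + 1494) = -1254*(567404316/381799 - 3381300*sqrt(14)/381799) = -64684092024/34709 + 385468200*sqrt(14)/34709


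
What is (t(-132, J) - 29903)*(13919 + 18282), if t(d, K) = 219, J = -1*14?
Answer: -955854484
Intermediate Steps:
J = -14
(t(-132, J) - 29903)*(13919 + 18282) = (219 - 29903)*(13919 + 18282) = -29684*32201 = -955854484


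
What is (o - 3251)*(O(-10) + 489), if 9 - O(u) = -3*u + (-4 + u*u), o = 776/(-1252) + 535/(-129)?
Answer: -16300805392/13459 ≈ -1.2111e+6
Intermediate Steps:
o = -192481/40377 (o = 776*(-1/1252) + 535*(-1/129) = -194/313 - 535/129 = -192481/40377 ≈ -4.7671)
O(u) = 13 - u**2 + 3*u (O(u) = 9 - (-3*u + (-4 + u*u)) = 9 - (-3*u + (-4 + u**2)) = 9 - (-4 + u**2 - 3*u) = 9 + (4 - u**2 + 3*u) = 13 - u**2 + 3*u)
(o - 3251)*(O(-10) + 489) = (-192481/40377 - 3251)*((13 - 1*(-10)**2 + 3*(-10)) + 489) = -131458108*((13 - 1*100 - 30) + 489)/40377 = -131458108*((13 - 100 - 30) + 489)/40377 = -131458108*(-117 + 489)/40377 = -131458108/40377*372 = -16300805392/13459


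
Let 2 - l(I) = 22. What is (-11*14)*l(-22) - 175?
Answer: 2905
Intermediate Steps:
l(I) = -20 (l(I) = 2 - 1*22 = 2 - 22 = -20)
(-11*14)*l(-22) - 175 = -11*14*(-20) - 175 = -154*(-20) - 175 = 3080 - 175 = 2905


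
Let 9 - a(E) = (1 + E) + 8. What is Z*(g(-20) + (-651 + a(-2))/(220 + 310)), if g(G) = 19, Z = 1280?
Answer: 1205888/53 ≈ 22753.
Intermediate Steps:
a(E) = -E (a(E) = 9 - ((1 + E) + 8) = 9 - (9 + E) = 9 + (-9 - E) = -E)
Z*(g(-20) + (-651 + a(-2))/(220 + 310)) = 1280*(19 + (-651 - 1*(-2))/(220 + 310)) = 1280*(19 + (-651 + 2)/530) = 1280*(19 - 649*1/530) = 1280*(19 - 649/530) = 1280*(9421/530) = 1205888/53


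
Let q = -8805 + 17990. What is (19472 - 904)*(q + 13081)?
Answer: 413435088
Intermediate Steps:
q = 9185
(19472 - 904)*(q + 13081) = (19472 - 904)*(9185 + 13081) = 18568*22266 = 413435088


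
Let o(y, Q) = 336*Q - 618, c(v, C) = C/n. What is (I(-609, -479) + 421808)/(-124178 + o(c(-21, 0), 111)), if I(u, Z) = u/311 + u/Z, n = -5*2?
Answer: -3141810682/651739375 ≈ -4.8207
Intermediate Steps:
n = -10
I(u, Z) = u/311 + u/Z (I(u, Z) = u*(1/311) + u/Z = u/311 + u/Z)
c(v, C) = -C/10 (c(v, C) = C/(-10) = C*(-⅒) = -C/10)
o(y, Q) = -618 + 336*Q
(I(-609, -479) + 421808)/(-124178 + o(c(-21, 0), 111)) = (((1/311)*(-609) - 609/(-479)) + 421808)/(-124178 + (-618 + 336*111)) = ((-609/311 - 609*(-1/479)) + 421808)/(-124178 + (-618 + 37296)) = ((-609/311 + 609/479) + 421808)/(-124178 + 36678) = (-102312/148969 + 421808)/(-87500) = (62836213640/148969)*(-1/87500) = -3141810682/651739375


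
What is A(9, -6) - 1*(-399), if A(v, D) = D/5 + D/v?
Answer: 5957/15 ≈ 397.13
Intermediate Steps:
A(v, D) = D/5 + D/v (A(v, D) = D*(⅕) + D/v = D/5 + D/v)
A(9, -6) - 1*(-399) = ((⅕)*(-6) - 6/9) - 1*(-399) = (-6/5 - 6*⅑) + 399 = (-6/5 - ⅔) + 399 = -28/15 + 399 = 5957/15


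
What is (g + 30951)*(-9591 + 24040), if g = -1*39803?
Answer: -127902548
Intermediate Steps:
g = -39803
(g + 30951)*(-9591 + 24040) = (-39803 + 30951)*(-9591 + 24040) = -8852*14449 = -127902548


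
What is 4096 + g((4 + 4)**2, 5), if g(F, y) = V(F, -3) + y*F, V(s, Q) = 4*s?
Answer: 4672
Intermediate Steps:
g(F, y) = 4*F + F*y (g(F, y) = 4*F + y*F = 4*F + F*y)
4096 + g((4 + 4)**2, 5) = 4096 + (4 + 4)**2*(4 + 5) = 4096 + 8**2*9 = 4096 + 64*9 = 4096 + 576 = 4672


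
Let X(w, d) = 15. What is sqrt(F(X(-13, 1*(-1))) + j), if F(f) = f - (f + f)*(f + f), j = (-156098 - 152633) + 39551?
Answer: I*sqrt(270065) ≈ 519.68*I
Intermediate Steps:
j = -269180 (j = -308731 + 39551 = -269180)
F(f) = f - 4*f**2 (F(f) = f - 2*f*2*f = f - 4*f**2)
sqrt(F(X(-13, 1*(-1))) + j) = sqrt(15*(1 - 4*15) - 269180) = sqrt(15*(1 - 60) - 269180) = sqrt(15*(-59) - 269180) = sqrt(-885 - 269180) = sqrt(-270065) = I*sqrt(270065)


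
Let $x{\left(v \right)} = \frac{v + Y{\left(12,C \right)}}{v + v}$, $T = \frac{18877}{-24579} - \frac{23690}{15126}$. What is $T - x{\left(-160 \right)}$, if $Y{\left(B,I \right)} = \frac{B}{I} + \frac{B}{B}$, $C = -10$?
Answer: $- \frac{281048894059}{99141854400} \approx -2.8348$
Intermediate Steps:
$Y{\left(B,I \right)} = 1 + \frac{B}{I}$ ($Y{\left(B,I \right)} = \frac{B}{I} + 1 = 1 + \frac{B}{I}$)
$T = - \frac{144635002}{61963659}$ ($T = 18877 \left(- \frac{1}{24579}\right) - \frac{11845}{7563} = - \frac{18877}{24579} - \frac{11845}{7563} = - \frac{144635002}{61963659} \approx -2.3342$)
$x{\left(v \right)} = \frac{- \frac{1}{5} + v}{2 v}$ ($x{\left(v \right)} = \frac{v + \frac{12 - 10}{-10}}{v + v} = \frac{v - \frac{1}{5}}{2 v} = \left(v - \frac{1}{5}\right) \frac{1}{2 v} = \left(- \frac{1}{5} + v\right) \frac{1}{2 v} = \frac{- \frac{1}{5} + v}{2 v}$)
$T - x{\left(-160 \right)} = - \frac{144635002}{61963659} - \frac{-1 + 5 \left(-160\right)}{10 \left(-160\right)} = - \frac{144635002}{61963659} - \frac{1}{10} \left(- \frac{1}{160}\right) \left(-1 - 800\right) = - \frac{144635002}{61963659} - \frac{1}{10} \left(- \frac{1}{160}\right) \left(-801\right) = - \frac{144635002}{61963659} - \frac{801}{1600} = - \frac{281048894059}{99141854400}$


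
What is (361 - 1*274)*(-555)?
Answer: -48285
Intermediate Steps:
(361 - 1*274)*(-555) = (361 - 274)*(-555) = 87*(-555) = -48285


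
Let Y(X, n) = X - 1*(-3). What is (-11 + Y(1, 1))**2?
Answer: 49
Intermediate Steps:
Y(X, n) = 3 + X (Y(X, n) = X + 3 = 3 + X)
(-11 + Y(1, 1))**2 = (-11 + (3 + 1))**2 = (-11 + 4)**2 = (-7)**2 = 49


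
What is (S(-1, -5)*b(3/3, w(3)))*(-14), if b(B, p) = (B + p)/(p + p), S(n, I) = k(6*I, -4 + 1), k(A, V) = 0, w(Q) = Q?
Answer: 0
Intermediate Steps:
S(n, I) = 0
b(B, p) = (B + p)/(2*p) (b(B, p) = (B + p)/((2*p)) = (B + p)*(1/(2*p)) = (B + p)/(2*p))
(S(-1, -5)*b(3/3, w(3)))*(-14) = (0*((½)*(3/3 + 3)/3))*(-14) = (0*((½)*(⅓)*(3*(⅓) + 3)))*(-14) = (0*((½)*(⅓)*(1 + 3)))*(-14) = (0*((½)*(⅓)*4))*(-14) = (0*(⅔))*(-14) = 0*(-14) = 0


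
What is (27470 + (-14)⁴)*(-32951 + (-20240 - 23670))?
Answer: -5064063846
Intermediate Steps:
(27470 + (-14)⁴)*(-32951 + (-20240 - 23670)) = (27470 + 38416)*(-32951 - 43910) = 65886*(-76861) = -5064063846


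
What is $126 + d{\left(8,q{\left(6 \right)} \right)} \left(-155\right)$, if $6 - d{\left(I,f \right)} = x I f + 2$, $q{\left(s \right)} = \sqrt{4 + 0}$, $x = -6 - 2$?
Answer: $-20334$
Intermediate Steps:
$x = -8$ ($x = -6 - 2 = -8$)
$q{\left(s \right)} = 2$ ($q{\left(s \right)} = \sqrt{4} = 2$)
$d{\left(I,f \right)} = 4 + 8 I f$ ($d{\left(I,f \right)} = 6 - \left(- 8 I f + 2\right) = 6 - \left(2 - 8 I f\right) = 6 + \left(-2 + 8 I f\right) = 4 + 8 I f$)
$126 + d{\left(8,q{\left(6 \right)} \right)} \left(-155\right) = 126 + \left(4 + 8 \cdot 8 \cdot 2\right) \left(-155\right) = 126 + \left(4 + 128\right) \left(-155\right) = 126 + 132 \left(-155\right) = 126 - 20460 = -20334$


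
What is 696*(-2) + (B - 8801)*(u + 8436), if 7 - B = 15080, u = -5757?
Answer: -63959838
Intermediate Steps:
B = -15073 (B = 7 - 1*15080 = 7 - 15080 = -15073)
696*(-2) + (B - 8801)*(u + 8436) = 696*(-2) + (-15073 - 8801)*(-5757 + 8436) = -1392 - 23874*2679 = -1392 - 63958446 = -63959838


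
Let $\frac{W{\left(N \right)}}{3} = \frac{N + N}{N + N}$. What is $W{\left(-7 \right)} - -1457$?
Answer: $1460$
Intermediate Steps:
$W{\left(N \right)} = 3$ ($W{\left(N \right)} = 3 \frac{N + N}{N + N} = 3 \frac{2 N}{2 N} = 3 \cdot 2 N \frac{1}{2 N} = 3 \cdot 1 = 3$)
$W{\left(-7 \right)} - -1457 = 3 - -1457 = 3 + 1457 = 1460$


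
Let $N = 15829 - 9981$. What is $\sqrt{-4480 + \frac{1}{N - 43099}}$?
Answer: $\frac{i \sqrt{690734866859}}{12417} \approx 66.933 i$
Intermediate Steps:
$N = 5848$
$\sqrt{-4480 + \frac{1}{N - 43099}} = \sqrt{-4480 + \frac{1}{5848 - 43099}} = \sqrt{-4480 + \frac{1}{-37251}} = \sqrt{-4480 - \frac{1}{37251}} = \sqrt{- \frac{166884481}{37251}} = \frac{i \sqrt{690734866859}}{12417}$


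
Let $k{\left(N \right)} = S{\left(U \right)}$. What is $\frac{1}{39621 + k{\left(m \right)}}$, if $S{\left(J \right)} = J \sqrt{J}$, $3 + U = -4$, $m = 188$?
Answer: $\frac{39621}{1569823984} + \frac{7 i \sqrt{7}}{1569823984} \approx 2.5239 \cdot 10^{-5} + 1.1798 \cdot 10^{-8} i$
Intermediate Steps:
$U = -7$ ($U = -3 - 4 = -7$)
$S{\left(J \right)} = J^{\frac{3}{2}}$
$k{\left(N \right)} = - 7 i \sqrt{7}$ ($k{\left(N \right)} = \left(-7\right)^{\frac{3}{2}} = - 7 i \sqrt{7}$)
$\frac{1}{39621 + k{\left(m \right)}} = \frac{1}{39621 - 7 i \sqrt{7}}$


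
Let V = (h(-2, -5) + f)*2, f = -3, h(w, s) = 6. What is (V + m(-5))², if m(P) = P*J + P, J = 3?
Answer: 196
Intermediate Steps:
m(P) = 4*P (m(P) = P*3 + P = 3*P + P = 4*P)
V = 6 (V = (6 - 3)*2 = 3*2 = 6)
(V + m(-5))² = (6 + 4*(-5))² = (6 - 20)² = (-14)² = 196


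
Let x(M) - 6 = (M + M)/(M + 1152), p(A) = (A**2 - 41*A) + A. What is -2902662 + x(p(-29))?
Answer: -3050690122/1051 ≈ -2.9027e+6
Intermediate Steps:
p(A) = A**2 - 40*A
x(M) = 6 + 2*M/(1152 + M) (x(M) = 6 + (M + M)/(M + 1152) = 6 + (2*M)/(1152 + M) = 6 + 2*M/(1152 + M))
-2902662 + x(p(-29)) = -2902662 + 8*(864 - 29*(-40 - 29))/(1152 - 29*(-40 - 29)) = -2902662 + 8*(864 - 29*(-69))/(1152 - 29*(-69)) = -2902662 + 8*(864 + 2001)/(1152 + 2001) = -2902662 + 8*2865/3153 = -2902662 + 8*(1/3153)*2865 = -2902662 + 7640/1051 = -3050690122/1051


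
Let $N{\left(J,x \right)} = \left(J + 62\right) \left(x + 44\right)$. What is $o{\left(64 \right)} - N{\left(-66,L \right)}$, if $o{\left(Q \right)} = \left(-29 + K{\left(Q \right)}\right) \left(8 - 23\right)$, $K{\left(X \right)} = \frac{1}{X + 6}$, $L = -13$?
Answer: $\frac{7823}{14} \approx 558.79$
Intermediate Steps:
$K{\left(X \right)} = \frac{1}{6 + X}$
$N{\left(J,x \right)} = \left(44 + x\right) \left(62 + J\right)$ ($N{\left(J,x \right)} = \left(62 + J\right) \left(44 + x\right) = \left(44 + x\right) \left(62 + J\right)$)
$o{\left(Q \right)} = 435 - \frac{15}{6 + Q}$ ($o{\left(Q \right)} = \left(-29 + \frac{1}{6 + Q}\right) \left(8 - 23\right) = \left(-29 + \frac{1}{6 + Q}\right) \left(-15\right) = 435 - \frac{15}{6 + Q}$)
$o{\left(64 \right)} - N{\left(-66,L \right)} = \frac{15 \left(173 + 29 \cdot 64\right)}{6 + 64} - \left(2728 + 44 \left(-66\right) + 62 \left(-13\right) - -858\right) = \frac{15 \left(173 + 1856\right)}{70} - \left(2728 - 2904 - 806 + 858\right) = 15 \cdot \frac{1}{70} \cdot 2029 - -124 = \frac{6087}{14} + 124 = \frac{7823}{14}$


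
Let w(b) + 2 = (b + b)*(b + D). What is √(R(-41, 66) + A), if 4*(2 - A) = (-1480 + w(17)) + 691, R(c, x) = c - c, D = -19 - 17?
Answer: 17*√5/2 ≈ 19.007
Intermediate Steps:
D = -36
w(b) = -2 + 2*b*(-36 + b) (w(b) = -2 + (b + b)*(b - 36) = -2 + (2*b)*(-36 + b) = -2 + 2*b*(-36 + b))
R(c, x) = 0
A = 1445/4 (A = 2 - ((-1480 + (-2 - 72*17 + 2*17²)) + 691)/4 = 2 - ((-1480 + (-2 - 1224 + 2*289)) + 691)/4 = 2 - ((-1480 + (-2 - 1224 + 578)) + 691)/4 = 2 - ((-1480 - 648) + 691)/4 = 2 - (-2128 + 691)/4 = 2 - ¼*(-1437) = 2 + 1437/4 = 1445/4 ≈ 361.25)
√(R(-41, 66) + A) = √(0 + 1445/4) = √(1445/4) = 17*√5/2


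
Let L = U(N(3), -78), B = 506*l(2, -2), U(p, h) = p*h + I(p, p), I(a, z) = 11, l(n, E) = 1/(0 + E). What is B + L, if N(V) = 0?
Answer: -242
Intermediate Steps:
l(n, E) = 1/E
U(p, h) = 11 + h*p (U(p, h) = p*h + 11 = h*p + 11 = 11 + h*p)
B = -253 (B = 506/(-2) = 506*(-½) = -253)
L = 11 (L = 11 - 78*0 = 11 + 0 = 11)
B + L = -253 + 11 = -242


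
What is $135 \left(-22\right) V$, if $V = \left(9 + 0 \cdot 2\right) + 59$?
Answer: $-201960$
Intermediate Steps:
$V = 68$ ($V = \left(9 + 0\right) + 59 = 9 + 59 = 68$)
$135 \left(-22\right) V = 135 \left(-22\right) 68 = \left(-2970\right) 68 = -201960$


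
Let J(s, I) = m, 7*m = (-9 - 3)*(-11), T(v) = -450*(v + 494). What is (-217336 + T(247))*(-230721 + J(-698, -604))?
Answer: 889472573190/7 ≈ 1.2707e+11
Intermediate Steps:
T(v) = -222300 - 450*v (T(v) = -450*(494 + v) = -222300 - 450*v)
m = 132/7 (m = ((-9 - 3)*(-11))/7 = (-12*(-11))/7 = (⅐)*132 = 132/7 ≈ 18.857)
J(s, I) = 132/7
(-217336 + T(247))*(-230721 + J(-698, -604)) = (-217336 + (-222300 - 450*247))*(-230721 + 132/7) = (-217336 + (-222300 - 111150))*(-1614915/7) = (-217336 - 333450)*(-1614915/7) = -550786*(-1614915/7) = 889472573190/7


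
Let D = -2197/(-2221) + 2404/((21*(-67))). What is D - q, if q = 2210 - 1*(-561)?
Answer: -8661476242/3124947 ≈ -2771.7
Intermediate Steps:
D = -2248105/3124947 (D = -2197*(-1/2221) + 2404/(-1407) = 2197/2221 + 2404*(-1/1407) = 2197/2221 - 2404/1407 = -2248105/3124947 ≈ -0.71941)
q = 2771 (q = 2210 + 561 = 2771)
D - q = -2248105/3124947 - 1*2771 = -2248105/3124947 - 2771 = -8661476242/3124947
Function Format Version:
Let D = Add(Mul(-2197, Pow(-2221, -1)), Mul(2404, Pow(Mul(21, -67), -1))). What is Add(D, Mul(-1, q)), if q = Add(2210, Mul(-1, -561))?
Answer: Rational(-8661476242, 3124947) ≈ -2771.7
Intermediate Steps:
D = Rational(-2248105, 3124947) (D = Add(Mul(-2197, Rational(-1, 2221)), Mul(2404, Pow(-1407, -1))) = Add(Rational(2197, 2221), Mul(2404, Rational(-1, 1407))) = Add(Rational(2197, 2221), Rational(-2404, 1407)) = Rational(-2248105, 3124947) ≈ -0.71941)
q = 2771 (q = Add(2210, 561) = 2771)
Add(D, Mul(-1, q)) = Add(Rational(-2248105, 3124947), Mul(-1, 2771)) = Add(Rational(-2248105, 3124947), -2771) = Rational(-8661476242, 3124947)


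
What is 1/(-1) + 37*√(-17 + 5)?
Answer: -1 + 74*I*√3 ≈ -1.0 + 128.17*I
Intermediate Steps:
1/(-1) + 37*√(-17 + 5) = -1 + 37*√(-12) = -1 + 37*(2*I*√3) = -1 + 74*I*√3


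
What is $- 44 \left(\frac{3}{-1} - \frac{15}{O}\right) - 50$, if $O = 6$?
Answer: $192$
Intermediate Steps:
$- 44 \left(\frac{3}{-1} - \frac{15}{O}\right) - 50 = - 44 \left(\frac{3}{-1} - \frac{15}{6}\right) - 50 = - 44 \left(3 \left(-1\right) - \frac{5}{2}\right) - 50 = - 44 \left(-3 - \frac{5}{2}\right) - 50 = \left(-44\right) \left(- \frac{11}{2}\right) - 50 = 242 - 50 = 192$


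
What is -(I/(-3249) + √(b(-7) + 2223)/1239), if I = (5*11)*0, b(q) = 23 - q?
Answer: -√2253/1239 ≈ -0.038310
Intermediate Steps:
I = 0 (I = 55*0 = 0)
-(I/(-3249) + √(b(-7) + 2223)/1239) = -(0/(-3249) + √((23 - 1*(-7)) + 2223)/1239) = -(0*(-1/3249) + √((23 + 7) + 2223)*(1/1239)) = -(0 + √(30 + 2223)*(1/1239)) = -(0 + √2253*(1/1239)) = -(0 + √2253/1239) = -√2253/1239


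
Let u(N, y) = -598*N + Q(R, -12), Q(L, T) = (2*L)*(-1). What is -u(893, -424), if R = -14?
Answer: 533986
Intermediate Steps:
Q(L, T) = -2*L
u(N, y) = 28 - 598*N (u(N, y) = -598*N - 2*(-14) = -598*N + 28 = 28 - 598*N)
-u(893, -424) = -(28 - 598*893) = -(28 - 534014) = -1*(-533986) = 533986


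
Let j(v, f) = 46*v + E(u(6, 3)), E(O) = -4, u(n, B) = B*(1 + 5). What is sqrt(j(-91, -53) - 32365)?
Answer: I*sqrt(36555) ≈ 191.19*I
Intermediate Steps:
u(n, B) = 6*B (u(n, B) = B*6 = 6*B)
j(v, f) = -4 + 46*v (j(v, f) = 46*v - 4 = -4 + 46*v)
sqrt(j(-91, -53) - 32365) = sqrt((-4 + 46*(-91)) - 32365) = sqrt((-4 - 4186) - 32365) = sqrt(-4190 - 32365) = sqrt(-36555) = I*sqrt(36555)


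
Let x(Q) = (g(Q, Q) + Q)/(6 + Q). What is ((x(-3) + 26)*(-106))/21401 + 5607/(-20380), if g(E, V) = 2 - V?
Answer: -532808621/1308457140 ≈ -0.40720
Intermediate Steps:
x(Q) = 2/(6 + Q) (x(Q) = ((2 - Q) + Q)/(6 + Q) = 2/(6 + Q))
((x(-3) + 26)*(-106))/21401 + 5607/(-20380) = ((2/(6 - 3) + 26)*(-106))/21401 + 5607/(-20380) = ((2/3 + 26)*(-106))*(1/21401) + 5607*(-1/20380) = ((2*(⅓) + 26)*(-106))*(1/21401) - 5607/20380 = ((⅔ + 26)*(-106))*(1/21401) - 5607/20380 = ((80/3)*(-106))*(1/21401) - 5607/20380 = -8480/3*1/21401 - 5607/20380 = -8480/64203 - 5607/20380 = -532808621/1308457140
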